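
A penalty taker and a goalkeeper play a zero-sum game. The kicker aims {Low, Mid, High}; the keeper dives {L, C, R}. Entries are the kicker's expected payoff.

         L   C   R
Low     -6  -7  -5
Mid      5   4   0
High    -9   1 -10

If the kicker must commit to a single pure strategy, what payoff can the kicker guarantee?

0

Row minima: Low → -7, Mid → 0, High → -10.
The best of these is 0.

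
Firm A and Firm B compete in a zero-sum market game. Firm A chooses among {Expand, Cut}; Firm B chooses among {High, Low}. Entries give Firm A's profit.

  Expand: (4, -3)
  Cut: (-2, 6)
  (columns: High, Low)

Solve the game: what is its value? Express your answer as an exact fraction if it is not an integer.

6/5

Row minima: Expand → -3, Cut → -2; maximin = -2.
Column maxima: High → 4, Low → 6; minimax = 4.
-2 ≠ 4, so there is no saddle point; optimal play is mixed.
Let Firm A play Expand with probability p. Expected payoff against High: 4p + (-2)(1−p) = 6p − 2; against Low: (-3)p + 6(1−p) = −9p + 6.
Setting these equal: 6p − 2 = −9p + 6 ⇒ 15p = 8 ⇒ p = 8/15, and the value is (6)·(8/15) − 2 = 6/5.
For Firm B: with q = P(High), equating Expand's and Cut's payoffs gives 7q − 3 = −8q + 6 ⇒ q = 3/5.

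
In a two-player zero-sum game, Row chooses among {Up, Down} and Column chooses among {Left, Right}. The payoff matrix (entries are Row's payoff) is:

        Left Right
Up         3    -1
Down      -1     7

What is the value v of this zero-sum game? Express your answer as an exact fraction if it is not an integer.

5/3

Row minima: Up → -1, Down → -1; maximin = -1.
Column maxima: Left → 3, Right → 7; minimax = 3.
-1 ≠ 3, so there is no saddle point; optimal play is mixed.
Let Row play Up with probability p. Expected payoff against Left: 3p + (-1)(1−p) = 4p − 1; against Right: (-1)p + 7(1−p) = −8p + 7.
Setting these equal: 4p − 1 = −8p + 7 ⇒ 12p = 8 ⇒ p = 2/3, and the value is (4)·(2/3) − 1 = 5/3.
For Column: with q = P(Left), equating Up's and Down's payoffs gives 4q − 1 = −8q + 7 ⇒ q = 2/3.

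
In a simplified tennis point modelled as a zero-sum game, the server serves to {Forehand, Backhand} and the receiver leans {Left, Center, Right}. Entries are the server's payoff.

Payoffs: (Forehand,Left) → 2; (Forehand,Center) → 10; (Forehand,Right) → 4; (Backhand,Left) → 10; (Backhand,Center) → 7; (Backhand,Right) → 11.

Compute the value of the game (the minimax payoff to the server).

Row minima: Forehand → 2, Backhand → 7; maximin = 7.
Column maxima: Left → 10, Center → 10, Right → 11; minimax = 10.
7 ≠ 10, so there is no saddle point; optimal play is mixed.
Right is strictly dominated by Left (it gives the server strictly more in every row), so the receiver never plays it.
On the remaining 2×2 (Forehand, Backhand vs Left, Center):
Let the server play Forehand with probability p. Expected payoff against Left: 2p + 10(1−p) = −8p + 10; against Center: 10p + 7(1−p) = 3p + 7.
Setting these equal: −8p + 10 = 3p + 7 ⇒ −11p = -3 ⇒ p = 3/11, and the value is (-8)·(3/11) + 10 = 86/11.
For the receiver: with q = P(Left), equating Forehand's and Backhand's payoffs gives −8q + 10 = 3q + 7 ⇒ q = 3/11.

86/11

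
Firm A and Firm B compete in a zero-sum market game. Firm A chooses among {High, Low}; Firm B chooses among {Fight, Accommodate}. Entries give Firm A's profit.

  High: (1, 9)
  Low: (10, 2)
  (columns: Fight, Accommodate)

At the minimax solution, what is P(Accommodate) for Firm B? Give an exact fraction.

9/16

Row minima: High → 1, Low → 2; maximin = 2.
Column maxima: Fight → 10, Accommodate → 9; minimax = 9.
2 ≠ 9, so there is no saddle point; optimal play is mixed.
Let Firm A play High with probability p. Expected payoff against Fight: 1p + 10(1−p) = −9p + 10; against Accommodate: 9p + 2(1−p) = 7p + 2.
Setting these equal: −9p + 10 = 7p + 2 ⇒ −16p = -8 ⇒ p = 1/2, and the value is (-9)·(1/2) + 10 = 11/2.
For Firm B: with q = P(Fight), equating High's and Low's payoffs gives −8q + 9 = 8q + 2 ⇒ q = 7/16.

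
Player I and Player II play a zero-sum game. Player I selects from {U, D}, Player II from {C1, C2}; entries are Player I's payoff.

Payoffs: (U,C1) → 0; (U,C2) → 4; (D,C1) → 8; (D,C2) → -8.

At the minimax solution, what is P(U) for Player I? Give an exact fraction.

Row minima: U → 0, D → -8; maximin = 0.
Column maxima: C1 → 8, C2 → 4; minimax = 4.
0 ≠ 4, so there is no saddle point; optimal play is mixed.
Let Player I play U with probability p. Expected payoff against C1: 0p + 8(1−p) = −8p + 8; against C2: 4p + (-8)(1−p) = 12p − 8.
Setting these equal: −8p + 8 = 12p − 8 ⇒ −20p = -16 ⇒ p = 4/5, and the value is (-8)·(4/5) + 8 = 8/5.
For Player II: with q = P(C1), equating U's and D's payoffs gives −4q + 4 = 16q − 8 ⇒ q = 3/5.

4/5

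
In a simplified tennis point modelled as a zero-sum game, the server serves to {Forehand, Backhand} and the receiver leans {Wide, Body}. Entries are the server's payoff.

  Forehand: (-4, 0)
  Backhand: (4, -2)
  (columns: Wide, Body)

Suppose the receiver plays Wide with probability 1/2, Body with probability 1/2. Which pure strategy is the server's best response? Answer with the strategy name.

Backhand

Expected payoff of Forehand: (1/2)·(-4) + (1/2)·0 = -2.
Expected payoff of Backhand: (1/2)·4 + (1/2)·(-2) = 1.
The largest is 1, so the server's best response is Backhand.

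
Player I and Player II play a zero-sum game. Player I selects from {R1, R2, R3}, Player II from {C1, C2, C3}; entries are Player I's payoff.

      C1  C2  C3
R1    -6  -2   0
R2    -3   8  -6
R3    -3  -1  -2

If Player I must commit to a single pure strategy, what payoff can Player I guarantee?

Row minima: R1 → -6, R2 → -6, R3 → -3.
The best of these is -3.

-3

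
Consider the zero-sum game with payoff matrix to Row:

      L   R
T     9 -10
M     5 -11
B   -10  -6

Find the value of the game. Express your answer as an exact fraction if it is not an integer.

-154/23

Row minima: T → -10, M → -11, B → -10; maximin = -10.
Column maxima: L → 9, R → -6; minimax = -6.
-10 ≠ -6, so there is no saddle point; optimal play is mixed.
M is strictly dominated by T, so Row never plays it.
On the remaining 2×2 (T, B vs L, R):
Let Row play T with probability p. Expected payoff against L: 9p + (-10)(1−p) = 19p − 10; against R: (-10)p + (-6)(1−p) = −4p − 6.
Setting these equal: 19p − 10 = −4p − 6 ⇒ 23p = 4 ⇒ p = 4/23, and the value is (19)·(4/23) − 10 = -154/23.
For Column: with q = P(L), equating T's and B's payoffs gives 19q − 10 = −4q − 6 ⇒ q = 4/23.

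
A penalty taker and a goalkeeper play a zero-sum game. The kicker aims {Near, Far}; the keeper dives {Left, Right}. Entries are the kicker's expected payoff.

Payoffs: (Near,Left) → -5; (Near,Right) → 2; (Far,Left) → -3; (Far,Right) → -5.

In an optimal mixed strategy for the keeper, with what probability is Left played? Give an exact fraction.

Row minima: Near → -5, Far → -5; maximin = -5.
Column maxima: Left → -3, Right → 2; minimax = -3.
-5 ≠ -3, so there is no saddle point; optimal play is mixed.
Let the kicker play Near with probability p. Expected payoff against Left: (-5)p + (-3)(1−p) = −2p − 3; against Right: 2p + (-5)(1−p) = 7p − 5.
Setting these equal: −2p − 3 = 7p − 5 ⇒ −9p = -2 ⇒ p = 2/9, and the value is (-2)·(2/9) − 3 = -31/9.
For the keeper: with q = P(Left), equating Near's and Far's payoffs gives −7q + 2 = 2q − 5 ⇒ q = 7/9.

7/9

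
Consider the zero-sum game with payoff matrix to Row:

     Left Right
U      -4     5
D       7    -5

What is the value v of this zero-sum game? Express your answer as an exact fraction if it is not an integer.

5/7

Row minima: U → -4, D → -5; maximin = -4.
Column maxima: Left → 7, Right → 5; minimax = 5.
-4 ≠ 5, so there is no saddle point; optimal play is mixed.
Let Row play U with probability p. Expected payoff against Left: (-4)p + 7(1−p) = −11p + 7; against Right: 5p + (-5)(1−p) = 10p − 5.
Setting these equal: −11p + 7 = 10p − 5 ⇒ −21p = -12 ⇒ p = 4/7, and the value is (-11)·(4/7) + 7 = 5/7.
For Column: with q = P(Left), equating U's and D's payoffs gives −9q + 5 = 12q − 5 ⇒ q = 10/21.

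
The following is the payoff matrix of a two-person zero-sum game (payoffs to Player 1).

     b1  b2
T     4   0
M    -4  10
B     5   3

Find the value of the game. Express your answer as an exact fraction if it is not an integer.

31/8

Row minima: T → 0, M → -4, B → 3; maximin = 3.
Column maxima: b1 → 5, b2 → 10; minimax = 5.
3 ≠ 5, so there is no saddle point; optimal play is mixed.
T is strictly dominated by B, so Player 1 never plays it.
On the remaining 2×2 (M, B vs b1, b2):
Let Player 1 play M with probability p. Expected payoff against b1: (-4)p + 5(1−p) = −9p + 5; against b2: 10p + 3(1−p) = 7p + 3.
Setting these equal: −9p + 5 = 7p + 3 ⇒ −16p = -2 ⇒ p = 1/8, and the value is (-9)·(1/8) + 5 = 31/8.
For Player 2: with q = P(b1), equating M's and B's payoffs gives −14q + 10 = 2q + 3 ⇒ q = 7/16.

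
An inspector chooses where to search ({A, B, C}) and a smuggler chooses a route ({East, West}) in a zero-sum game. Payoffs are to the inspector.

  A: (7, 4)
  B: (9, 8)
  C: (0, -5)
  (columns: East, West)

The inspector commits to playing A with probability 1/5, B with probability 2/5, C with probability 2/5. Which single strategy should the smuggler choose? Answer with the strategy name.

If the smuggler plays East, the inspector's expected payoff is (1/5)·7 + (2/5)·9 + (2/5)·0 = 5.
If the smuggler plays West, the inspector's expected payoff is (1/5)·4 + (2/5)·8 + (2/5)·(-5) = 2.
The smuggler minimizes the inspector's payoff; the smallest is 2, so the best response is West.

West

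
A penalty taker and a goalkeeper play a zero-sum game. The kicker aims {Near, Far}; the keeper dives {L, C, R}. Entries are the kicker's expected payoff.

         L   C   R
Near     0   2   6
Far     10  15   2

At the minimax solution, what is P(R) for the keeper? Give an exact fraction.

Row minima: Near → 0, Far → 2; maximin = 2.
Column maxima: L → 10, C → 15, R → 6; minimax = 6.
2 ≠ 6, so there is no saddle point; optimal play is mixed.
C is strictly dominated by L (it gives the kicker strictly more in every row), so the keeper never plays it.
On the remaining 2×2 (Near, Far vs L, R):
Let the kicker play Near with probability p. Expected payoff against L: 0p + 10(1−p) = −10p + 10; against R: 6p + 2(1−p) = 4p + 2.
Setting these equal: −10p + 10 = 4p + 2 ⇒ −14p = -8 ⇒ p = 4/7, and the value is (-10)·(4/7) + 10 = 30/7.
For the keeper: with q = P(L), equating Near's and Far's payoffs gives −6q + 6 = 8q + 2 ⇒ q = 2/7.

5/7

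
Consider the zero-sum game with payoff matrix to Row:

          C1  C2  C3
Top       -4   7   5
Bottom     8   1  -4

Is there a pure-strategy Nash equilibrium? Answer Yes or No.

No

Row minima: Top → -4, Bottom → -4; maximin = -4.
Column maxima: C1 → 8, C2 → 7, C3 → 5; minimax = 5.
-4 ≠ 5, so no pure-strategy equilibrium exists.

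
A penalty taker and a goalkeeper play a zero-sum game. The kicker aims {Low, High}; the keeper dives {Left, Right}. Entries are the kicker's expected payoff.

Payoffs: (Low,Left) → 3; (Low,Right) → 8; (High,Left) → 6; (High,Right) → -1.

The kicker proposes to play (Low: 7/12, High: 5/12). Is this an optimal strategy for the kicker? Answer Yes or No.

Against Left this mix gives (7/12)·3 + (5/12)·6 = 17/4.
Against Right this mix gives (7/12)·8 + (5/12)·(-1) = 17/4.
All of the keeper's active replies (Left, Right) yield 17/4, and no column does worse for the kicker. The mix makes the keeper indifferent and guarantees 17/4, so it is optimal.

Yes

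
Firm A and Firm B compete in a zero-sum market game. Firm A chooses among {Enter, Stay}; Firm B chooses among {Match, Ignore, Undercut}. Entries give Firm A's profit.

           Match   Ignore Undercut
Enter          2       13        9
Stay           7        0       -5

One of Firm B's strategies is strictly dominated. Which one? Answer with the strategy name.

Undercut holds Firm A's payoff strictly below Ignore in every row: 9 < 13, -5 < 0.
So Ignore is strictly dominated for Firm B.

Ignore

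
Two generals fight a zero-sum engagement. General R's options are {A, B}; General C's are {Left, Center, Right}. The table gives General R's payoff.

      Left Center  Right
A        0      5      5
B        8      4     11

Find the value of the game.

40/9

Row minima: A → 0, B → 4; maximin = 4.
Column maxima: Left → 8, Center → 5, Right → 11; minimax = 5.
4 ≠ 5, so there is no saddle point; optimal play is mixed.
Right is strictly dominated by Left (it gives General R strictly more in every row), so General C never plays it.
On the remaining 2×2 (A, B vs Left, Center):
Let General R play A with probability p. Expected payoff against Left: 0p + 8(1−p) = −8p + 8; against Center: 5p + 4(1−p) = p + 4.
Setting these equal: −8p + 8 = p + 4 ⇒ −9p = -4 ⇒ p = 4/9, and the value is (-8)·(4/9) + 8 = 40/9.
For General C: with q = P(Left), equating A's and B's payoffs gives −5q + 5 = 4q + 4 ⇒ q = 1/9.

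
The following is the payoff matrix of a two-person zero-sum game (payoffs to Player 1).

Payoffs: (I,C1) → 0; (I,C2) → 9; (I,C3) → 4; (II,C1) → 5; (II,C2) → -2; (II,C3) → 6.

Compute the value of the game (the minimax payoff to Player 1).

45/16

Row minima: I → 0, II → -2; maximin = 0.
Column maxima: C1 → 5, C2 → 9, C3 → 6; minimax = 5.
0 ≠ 5, so there is no saddle point; optimal play is mixed.
C3 is strictly dominated by C1 (it gives Player 1 strictly more in every row), so Player 2 never plays it.
On the remaining 2×2 (I, II vs C1, C2):
Let Player 1 play I with probability p. Expected payoff against C1: 0p + 5(1−p) = −5p + 5; against C2: 9p + (-2)(1−p) = 11p − 2.
Setting these equal: −5p + 5 = 11p − 2 ⇒ −16p = -7 ⇒ p = 7/16, and the value is (-5)·(7/16) + 5 = 45/16.
For Player 2: with q = P(C1), equating I's and II's payoffs gives −9q + 9 = 7q − 2 ⇒ q = 11/16.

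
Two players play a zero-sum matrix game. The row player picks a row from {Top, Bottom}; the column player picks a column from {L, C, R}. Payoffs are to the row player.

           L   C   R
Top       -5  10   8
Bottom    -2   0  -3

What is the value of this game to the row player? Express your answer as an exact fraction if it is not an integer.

-31/14

Row minima: Top → -5, Bottom → -3; maximin = -3.
Column maxima: L → -2, C → 10, R → 8; minimax = -2.
-3 ≠ -2, so there is no saddle point; optimal play is mixed.
C is strictly dominated by L (it gives the row player strictly more in every row), so the column player never plays it.
On the remaining 2×2 (Top, Bottom vs L, R):
Let the row player play Top with probability p. Expected payoff against L: (-5)p + (-2)(1−p) = −3p − 2; against R: 8p + (-3)(1−p) = 11p − 3.
Setting these equal: −3p − 2 = 11p − 3 ⇒ −14p = -1 ⇒ p = 1/14, and the value is (-3)·(1/14) − 2 = -31/14.
For the column player: with q = P(L), equating Top's and Bottom's payoffs gives −13q + 8 = q − 3 ⇒ q = 11/14.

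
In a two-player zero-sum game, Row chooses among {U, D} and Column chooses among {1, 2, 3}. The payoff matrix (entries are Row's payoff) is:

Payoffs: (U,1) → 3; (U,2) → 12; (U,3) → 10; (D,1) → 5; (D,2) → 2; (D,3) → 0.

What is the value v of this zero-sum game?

Row minima: U → 3, D → 0; maximin = 3.
Column maxima: 1 → 5, 2 → 12, 3 → 10; minimax = 5.
3 ≠ 5, so there is no saddle point; optimal play is mixed.
2 is strictly dominated by 3 (it gives Row strictly more in every row), so Column never plays it.
On the remaining 2×2 (U, D vs 1, 3):
Let Row play U with probability p. Expected payoff against 1: 3p + 5(1−p) = −2p + 5; against 3: 10p + 0(1−p) = 10p.
Setting these equal: −2p + 5 = 10p ⇒ −12p = -5 ⇒ p = 5/12, and the value is (-2)·(5/12) + 5 = 25/6.
For Column: with q = P(1), equating U's and D's payoffs gives −7q + 10 = 5q ⇒ q = 5/6.

25/6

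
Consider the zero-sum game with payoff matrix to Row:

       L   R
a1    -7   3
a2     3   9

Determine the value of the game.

3

Row minima: a1 → -7, a2 → 3; maximin = 3.
Column maxima: L → 3, R → 9; minimax = 3.
Since maximin = minimax = 3, there is a saddle point and the value is 3.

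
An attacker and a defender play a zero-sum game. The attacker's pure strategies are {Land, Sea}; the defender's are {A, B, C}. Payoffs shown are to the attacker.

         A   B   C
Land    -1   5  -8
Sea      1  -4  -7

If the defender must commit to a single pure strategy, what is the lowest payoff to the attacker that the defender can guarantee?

-7

Column maxima: A → 1, B → 5, C → -7.
The smallest of these is -7.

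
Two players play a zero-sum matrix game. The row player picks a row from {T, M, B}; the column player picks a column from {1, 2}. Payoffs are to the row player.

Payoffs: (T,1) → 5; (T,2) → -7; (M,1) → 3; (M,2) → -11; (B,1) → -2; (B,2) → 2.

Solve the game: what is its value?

-1/4

Row minima: T → -7, M → -11, B → -2; maximin = -2.
Column maxima: 1 → 5, 2 → 2; minimax = 2.
-2 ≠ 2, so there is no saddle point; optimal play is mixed.
M is strictly dominated by T, so the row player never plays it.
On the remaining 2×2 (T, B vs 1, 2):
Let the row player play T with probability p. Expected payoff against 1: 5p + (-2)(1−p) = 7p − 2; against 2: (-7)p + 2(1−p) = −9p + 2.
Setting these equal: 7p − 2 = −9p + 2 ⇒ 16p = 4 ⇒ p = 1/4, and the value is (7)·(1/4) − 2 = -1/4.
For the column player: with q = P(1), equating T's and B's payoffs gives 12q − 7 = −4q + 2 ⇒ q = 9/16.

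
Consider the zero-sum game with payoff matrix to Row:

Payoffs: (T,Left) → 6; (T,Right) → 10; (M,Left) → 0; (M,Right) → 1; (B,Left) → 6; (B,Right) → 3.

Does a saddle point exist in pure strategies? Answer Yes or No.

Yes

Row minima: T → 6, M → 0, B → 3; maximin = 6.
Column maxima: Left → 6, Right → 10; minimax = 6.
maximin = minimax = 6, so a saddle point exists.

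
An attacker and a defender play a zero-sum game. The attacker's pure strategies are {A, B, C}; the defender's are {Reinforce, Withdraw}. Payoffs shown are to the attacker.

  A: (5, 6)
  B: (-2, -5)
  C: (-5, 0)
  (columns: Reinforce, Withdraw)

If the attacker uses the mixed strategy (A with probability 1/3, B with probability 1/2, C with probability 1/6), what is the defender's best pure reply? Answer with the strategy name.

Withdraw

If the defender plays Reinforce, the attacker's expected payoff is (1/3)·5 + (1/2)·(-2) + (1/6)·(-5) = -1/6.
If the defender plays Withdraw, the attacker's expected payoff is (1/3)·6 + (1/2)·(-5) + (1/6)·0 = -1/2.
The defender minimizes the attacker's payoff; the smallest is -1/2, so the best response is Withdraw.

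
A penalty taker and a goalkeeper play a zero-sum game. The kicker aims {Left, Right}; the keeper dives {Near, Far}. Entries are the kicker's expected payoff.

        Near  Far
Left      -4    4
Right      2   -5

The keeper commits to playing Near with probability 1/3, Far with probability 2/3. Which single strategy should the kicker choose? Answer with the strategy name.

Expected payoff of Left: (1/3)·(-4) + (2/3)·4 = 4/3.
Expected payoff of Right: (1/3)·2 + (2/3)·(-5) = -8/3.
The largest is 4/3, so the kicker's best response is Left.

Left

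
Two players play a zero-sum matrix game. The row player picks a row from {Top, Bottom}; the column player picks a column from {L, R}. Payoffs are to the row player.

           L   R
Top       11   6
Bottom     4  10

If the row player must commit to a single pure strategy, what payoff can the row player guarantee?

6

Row minima: Top → 6, Bottom → 4.
The best of these is 6.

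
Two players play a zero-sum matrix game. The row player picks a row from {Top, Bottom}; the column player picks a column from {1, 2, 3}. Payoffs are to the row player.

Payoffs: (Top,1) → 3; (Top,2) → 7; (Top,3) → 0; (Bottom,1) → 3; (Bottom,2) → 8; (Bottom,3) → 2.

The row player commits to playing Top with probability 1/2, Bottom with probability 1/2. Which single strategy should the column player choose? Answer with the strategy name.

3

If the column player plays 1, the row player's expected payoff is (1/2)·3 + (1/2)·3 = 3.
If the column player plays 2, the row player's expected payoff is (1/2)·7 + (1/2)·8 = 15/2.
If the column player plays 3, the row player's expected payoff is (1/2)·0 + (1/2)·2 = 1.
The column player minimizes the row player's payoff; the smallest is 1, so the best response is 3.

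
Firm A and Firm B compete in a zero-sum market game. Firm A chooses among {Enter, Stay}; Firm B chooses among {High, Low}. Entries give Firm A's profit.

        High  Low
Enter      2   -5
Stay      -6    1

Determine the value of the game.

Row minima: Enter → -5, Stay → -6; maximin = -5.
Column maxima: High → 2, Low → 1; minimax = 1.
-5 ≠ 1, so there is no saddle point; optimal play is mixed.
Let Firm A play Enter with probability p. Expected payoff against High: 2p + (-6)(1−p) = 8p − 6; against Low: (-5)p + 1(1−p) = −6p + 1.
Setting these equal: 8p − 6 = −6p + 1 ⇒ 14p = 7 ⇒ p = 1/2, and the value is (8)·(1/2) − 6 = -2.
For Firm B: with q = P(High), equating Enter's and Stay's payoffs gives 7q − 5 = −7q + 1 ⇒ q = 3/7.

-2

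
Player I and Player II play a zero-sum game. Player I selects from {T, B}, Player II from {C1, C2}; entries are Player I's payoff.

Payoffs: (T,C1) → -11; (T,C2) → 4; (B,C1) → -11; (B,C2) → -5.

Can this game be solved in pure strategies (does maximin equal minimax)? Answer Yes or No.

Yes

Row minima: T → -11, B → -11; maximin = -11.
Column maxima: C1 → -11, C2 → 4; minimax = -11.
maximin = minimax = -11, so a saddle point exists.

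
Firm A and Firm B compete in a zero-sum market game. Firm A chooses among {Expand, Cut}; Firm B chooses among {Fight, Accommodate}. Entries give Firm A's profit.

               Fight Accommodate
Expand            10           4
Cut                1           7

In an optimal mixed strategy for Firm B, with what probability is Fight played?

1/4

Row minima: Expand → 4, Cut → 1; maximin = 4.
Column maxima: Fight → 10, Accommodate → 7; minimax = 7.
4 ≠ 7, so there is no saddle point; optimal play is mixed.
Let Firm A play Expand with probability p. Expected payoff against Fight: 10p + 1(1−p) = 9p + 1; against Accommodate: 4p + 7(1−p) = −3p + 7.
Setting these equal: 9p + 1 = −3p + 7 ⇒ 12p = 6 ⇒ p = 1/2, and the value is (9)·(1/2) + 1 = 11/2.
For Firm B: with q = P(Fight), equating Expand's and Cut's payoffs gives 6q + 4 = −6q + 7 ⇒ q = 1/4.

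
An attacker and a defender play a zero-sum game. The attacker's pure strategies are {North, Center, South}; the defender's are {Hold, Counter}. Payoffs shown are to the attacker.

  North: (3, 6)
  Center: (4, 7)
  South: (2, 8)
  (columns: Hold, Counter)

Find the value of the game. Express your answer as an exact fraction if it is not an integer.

4

Row minima: North → 3, Center → 4, South → 2; maximin = 4.
Column maxima: Hold → 4, Counter → 8; minimax = 4.
Since maximin = minimax = 4, there is a saddle point and the value is 4.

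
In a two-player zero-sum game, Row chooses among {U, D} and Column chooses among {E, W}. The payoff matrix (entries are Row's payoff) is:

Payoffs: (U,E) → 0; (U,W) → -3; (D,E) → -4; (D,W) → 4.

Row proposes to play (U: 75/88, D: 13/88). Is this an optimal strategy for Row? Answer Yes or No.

No

Against E this mix gives (75/88)·0 + (13/88)·(-4) = -13/22.
Against W this mix gives (75/88)·(-3) + (13/88)·4 = -173/88.
Column will play W, holding Row to -173/88. Shifting weight toward the row that does better against W would raise this floor (the equalizing mix achieves -12/11 against both W and E), so the proposed strategy is not optimal.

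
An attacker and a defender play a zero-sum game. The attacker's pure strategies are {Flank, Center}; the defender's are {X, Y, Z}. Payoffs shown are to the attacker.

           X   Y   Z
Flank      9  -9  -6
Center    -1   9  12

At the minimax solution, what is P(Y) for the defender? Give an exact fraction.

5/14

Row minima: Flank → -9, Center → -1; maximin = -1.
Column maxima: X → 9, Y → 9, Z → 12; minimax = 9.
-1 ≠ 9, so there is no saddle point; optimal play is mixed.
Z is strictly dominated by Y (it gives the attacker strictly more in every row), so the defender never plays it.
On the remaining 2×2 (Flank, Center vs X, Y):
Let the attacker play Flank with probability p. Expected payoff against X: 9p + (-1)(1−p) = 10p − 1; against Y: (-9)p + 9(1−p) = −18p + 9.
Setting these equal: 10p − 1 = −18p + 9 ⇒ 28p = 10 ⇒ p = 5/14, and the value is (10)·(5/14) − 1 = 18/7.
For the defender: with q = P(X), equating Flank's and Center's payoffs gives 18q − 9 = −10q + 9 ⇒ q = 9/14.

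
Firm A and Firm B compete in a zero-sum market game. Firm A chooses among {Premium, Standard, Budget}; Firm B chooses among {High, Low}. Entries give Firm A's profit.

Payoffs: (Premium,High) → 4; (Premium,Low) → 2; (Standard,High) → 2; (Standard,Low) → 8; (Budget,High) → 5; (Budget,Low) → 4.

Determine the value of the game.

32/7

Row minima: Premium → 2, Standard → 2, Budget → 4; maximin = 4.
Column maxima: High → 5, Low → 8; minimax = 5.
4 ≠ 5, so there is no saddle point; optimal play is mixed.
Premium is strictly dominated by Budget, so Firm A never plays it.
On the remaining 2×2 (Standard, Budget vs High, Low):
Let Firm A play Standard with probability p. Expected payoff against High: 2p + 5(1−p) = −3p + 5; against Low: 8p + 4(1−p) = 4p + 4.
Setting these equal: −3p + 5 = 4p + 4 ⇒ −7p = -1 ⇒ p = 1/7, and the value is (-3)·(1/7) + 5 = 32/7.
For Firm B: with q = P(High), equating Standard's and Budget's payoffs gives −6q + 8 = q + 4 ⇒ q = 4/7.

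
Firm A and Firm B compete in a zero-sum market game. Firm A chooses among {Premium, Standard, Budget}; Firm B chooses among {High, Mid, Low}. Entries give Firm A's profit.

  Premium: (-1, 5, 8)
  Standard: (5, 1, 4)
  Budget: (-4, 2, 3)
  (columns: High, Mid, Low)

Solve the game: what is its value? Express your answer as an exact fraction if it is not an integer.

13/5

Row minima: Premium → -1, Standard → 1, Budget → -4; maximin = 1.
Column maxima: High → 5, Mid → 5, Low → 8; minimax = 5.
1 ≠ 5, so there is no saddle point; optimal play is mixed.
Budget is strictly dominated by Premium, so Firm A never plays it.
Low is strictly dominated by Mid (it gives Firm A strictly more in every row), so Firm B never plays it.
On the remaining 2×2 (Premium, Standard vs High, Mid):
Let Firm A play Premium with probability p. Expected payoff against High: (-1)p + 5(1−p) = −6p + 5; against Mid: 5p + 1(1−p) = 4p + 1.
Setting these equal: −6p + 5 = 4p + 1 ⇒ −10p = -4 ⇒ p = 2/5, and the value is (-6)·(2/5) + 5 = 13/5.
For Firm B: with q = P(High), equating Premium's and Standard's payoffs gives −6q + 5 = 4q + 1 ⇒ q = 2/5.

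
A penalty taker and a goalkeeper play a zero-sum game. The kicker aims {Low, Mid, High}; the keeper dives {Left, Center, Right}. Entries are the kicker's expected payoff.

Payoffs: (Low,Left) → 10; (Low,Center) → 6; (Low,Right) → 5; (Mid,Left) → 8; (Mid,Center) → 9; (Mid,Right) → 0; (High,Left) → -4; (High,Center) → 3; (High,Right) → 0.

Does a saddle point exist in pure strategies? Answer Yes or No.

Row minima: Low → 5, Mid → 0, High → -4; maximin = 5.
Column maxima: Left → 10, Center → 9, Right → 5; minimax = 5.
maximin = minimax = 5, so a saddle point exists.

Yes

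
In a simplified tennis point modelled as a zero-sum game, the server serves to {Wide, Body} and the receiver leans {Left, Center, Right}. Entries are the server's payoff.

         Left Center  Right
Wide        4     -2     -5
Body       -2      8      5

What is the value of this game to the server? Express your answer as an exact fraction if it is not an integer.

5/8

Row minima: Wide → -5, Body → -2; maximin = -2.
Column maxima: Left → 4, Center → 8, Right → 5; minimax = 4.
-2 ≠ 4, so there is no saddle point; optimal play is mixed.
Center is strictly dominated by Right (it gives the server strictly more in every row), so the receiver never plays it.
On the remaining 2×2 (Wide, Body vs Left, Right):
Let the server play Wide with probability p. Expected payoff against Left: 4p + (-2)(1−p) = 6p − 2; against Right: (-5)p + 5(1−p) = −10p + 5.
Setting these equal: 6p − 2 = −10p + 5 ⇒ 16p = 7 ⇒ p = 7/16, and the value is (6)·(7/16) − 2 = 5/8.
For the receiver: with q = P(Left), equating Wide's and Body's payoffs gives 9q − 5 = −7q + 5 ⇒ q = 5/8.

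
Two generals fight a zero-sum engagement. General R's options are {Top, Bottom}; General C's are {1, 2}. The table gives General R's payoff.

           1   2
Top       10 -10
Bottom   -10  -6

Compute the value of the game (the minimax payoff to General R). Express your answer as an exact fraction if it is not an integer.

-20/3

Row minima: Top → -10, Bottom → -10; maximin = -10.
Column maxima: 1 → 10, 2 → -6; minimax = -6.
-10 ≠ -6, so there is no saddle point; optimal play is mixed.
Let General R play Top with probability p. Expected payoff against 1: 10p + (-10)(1−p) = 20p − 10; against 2: (-10)p + (-6)(1−p) = −4p − 6.
Setting these equal: 20p − 10 = −4p − 6 ⇒ 24p = 4 ⇒ p = 1/6, and the value is (20)·(1/6) − 10 = -20/3.
For General C: with q = P(1), equating Top's and Bottom's payoffs gives 20q − 10 = −4q − 6 ⇒ q = 1/6.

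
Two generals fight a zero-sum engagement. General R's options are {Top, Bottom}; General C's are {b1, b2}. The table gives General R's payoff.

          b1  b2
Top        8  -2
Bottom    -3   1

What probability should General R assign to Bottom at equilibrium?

Row minima: Top → -2, Bottom → -3; maximin = -2.
Column maxima: b1 → 8, b2 → 1; minimax = 1.
-2 ≠ 1, so there is no saddle point; optimal play is mixed.
Let General R play Top with probability p. Expected payoff against b1: 8p + (-3)(1−p) = 11p − 3; against b2: (-2)p + 1(1−p) = −3p + 1.
Setting these equal: 11p − 3 = −3p + 1 ⇒ 14p = 4 ⇒ p = 2/7, and the value is (11)·(2/7) − 3 = 1/7.
For General C: with q = P(b1), equating Top's and Bottom's payoffs gives 10q − 2 = −4q + 1 ⇒ q = 3/14.

5/7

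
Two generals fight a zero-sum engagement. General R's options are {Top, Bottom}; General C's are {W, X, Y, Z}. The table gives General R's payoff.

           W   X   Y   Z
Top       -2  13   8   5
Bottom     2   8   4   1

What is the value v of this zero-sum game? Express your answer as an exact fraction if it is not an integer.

3/2

Row minima: Top → -2, Bottom → 1; maximin = 1.
Column maxima: W → 2, X → 13, Y → 8, Z → 5; minimax = 2.
1 ≠ 2, so there is no saddle point; optimal play is mixed.
X is strictly dominated by W (it gives General R strictly more in every row), so General C never plays it.
Y is strictly dominated by W (it gives General R strictly more in every row), so General C never plays it.
On the remaining 2×2 (Top, Bottom vs W, Z):
Let General R play Top with probability p. Expected payoff against W: (-2)p + 2(1−p) = −4p + 2; against Z: 5p + 1(1−p) = 4p + 1.
Setting these equal: −4p + 2 = 4p + 1 ⇒ −8p = -1 ⇒ p = 1/8, and the value is (-4)·(1/8) + 2 = 3/2.
For General C: with q = P(W), equating Top's and Bottom's payoffs gives −7q + 5 = q + 1 ⇒ q = 1/2.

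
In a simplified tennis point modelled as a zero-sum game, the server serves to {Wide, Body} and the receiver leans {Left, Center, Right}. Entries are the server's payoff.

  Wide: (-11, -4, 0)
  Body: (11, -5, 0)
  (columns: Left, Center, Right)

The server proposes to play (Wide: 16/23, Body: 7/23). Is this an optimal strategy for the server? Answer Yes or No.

Against Left this mix gives (16/23)·(-11) + (7/23)·11 = -99/23.
Against Center this mix gives (16/23)·(-4) + (7/23)·(-5) = -99/23.
Against Right this mix gives (16/23)·0 + (7/23)·0 = 0.
All of the receiver's active replies (Left, Center) yield -99/23, and no column does worse for the server. The mix makes the receiver indifferent and guarantees -99/23, so it is optimal.

Yes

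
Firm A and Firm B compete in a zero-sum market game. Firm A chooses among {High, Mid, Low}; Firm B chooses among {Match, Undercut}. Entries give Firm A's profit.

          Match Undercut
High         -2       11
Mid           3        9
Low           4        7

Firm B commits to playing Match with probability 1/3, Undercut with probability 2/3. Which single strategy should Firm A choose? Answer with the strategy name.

Expected payoff of High: (1/3)·(-2) + (2/3)·11 = 20/3.
Expected payoff of Mid: (1/3)·3 + (2/3)·9 = 7.
Expected payoff of Low: (1/3)·4 + (2/3)·7 = 6.
The largest is 7, so Firm A's best response is Mid.

Mid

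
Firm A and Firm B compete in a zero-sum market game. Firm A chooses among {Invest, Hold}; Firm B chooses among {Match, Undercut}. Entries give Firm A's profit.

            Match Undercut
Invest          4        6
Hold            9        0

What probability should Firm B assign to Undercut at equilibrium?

Row minima: Invest → 4, Hold → 0; maximin = 4.
Column maxima: Match → 9, Undercut → 6; minimax = 6.
4 ≠ 6, so there is no saddle point; optimal play is mixed.
Let Firm A play Invest with probability p. Expected payoff against Match: 4p + 9(1−p) = −5p + 9; against Undercut: 6p + 0(1−p) = 6p.
Setting these equal: −5p + 9 = 6p ⇒ −11p = -9 ⇒ p = 9/11, and the value is (-5)·(9/11) + 9 = 54/11.
For Firm B: with q = P(Match), equating Invest's and Hold's payoffs gives −2q + 6 = 9q ⇒ q = 6/11.

5/11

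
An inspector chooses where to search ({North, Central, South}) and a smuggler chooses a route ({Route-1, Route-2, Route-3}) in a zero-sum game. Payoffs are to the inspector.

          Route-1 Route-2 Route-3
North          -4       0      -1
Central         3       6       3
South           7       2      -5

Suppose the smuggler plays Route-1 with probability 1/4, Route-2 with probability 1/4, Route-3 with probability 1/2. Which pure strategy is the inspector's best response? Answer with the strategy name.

Expected payoff of North: (1/4)·(-4) + (1/4)·0 + (1/2)·(-1) = -3/2.
Expected payoff of Central: (1/4)·3 + (1/4)·6 + (1/2)·3 = 15/4.
Expected payoff of South: (1/4)·7 + (1/4)·2 + (1/2)·(-5) = -1/4.
The largest is 15/4, so the inspector's best response is Central.

Central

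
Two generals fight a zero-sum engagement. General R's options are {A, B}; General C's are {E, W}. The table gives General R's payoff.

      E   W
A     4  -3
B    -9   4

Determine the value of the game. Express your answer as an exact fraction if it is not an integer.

-11/20

Row minima: A → -3, B → -9; maximin = -3.
Column maxima: E → 4, W → 4; minimax = 4.
-3 ≠ 4, so there is no saddle point; optimal play is mixed.
Let General R play A with probability p. Expected payoff against E: 4p + (-9)(1−p) = 13p − 9; against W: (-3)p + 4(1−p) = −7p + 4.
Setting these equal: 13p − 9 = −7p + 4 ⇒ 20p = 13 ⇒ p = 13/20, and the value is (13)·(13/20) − 9 = -11/20.
For General C: with q = P(E), equating A's and B's payoffs gives 7q − 3 = −13q + 4 ⇒ q = 7/20.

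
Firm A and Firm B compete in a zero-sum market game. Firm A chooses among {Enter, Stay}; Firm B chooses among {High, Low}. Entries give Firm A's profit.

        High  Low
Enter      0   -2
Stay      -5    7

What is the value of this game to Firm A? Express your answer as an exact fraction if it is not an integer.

Row minima: Enter → -2, Stay → -5; maximin = -2.
Column maxima: High → 0, Low → 7; minimax = 0.
-2 ≠ 0, so there is no saddle point; optimal play is mixed.
Let Firm A play Enter with probability p. Expected payoff against High: 0p + (-5)(1−p) = 5p − 5; against Low: (-2)p + 7(1−p) = −9p + 7.
Setting these equal: 5p − 5 = −9p + 7 ⇒ 14p = 12 ⇒ p = 6/7, and the value is (5)·(6/7) − 5 = -5/7.
For Firm B: with q = P(High), equating Enter's and Stay's payoffs gives 2q − 2 = −12q + 7 ⇒ q = 9/14.

-5/7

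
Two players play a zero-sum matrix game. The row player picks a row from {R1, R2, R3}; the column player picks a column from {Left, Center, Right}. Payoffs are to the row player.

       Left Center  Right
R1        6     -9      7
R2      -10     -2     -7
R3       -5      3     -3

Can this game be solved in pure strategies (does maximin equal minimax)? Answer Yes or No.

Row minima: R1 → -9, R2 → -10, R3 → -5; maximin = -5.
Column maxima: Left → 6, Center → 3, Right → 7; minimax = 3.
-5 ≠ 3, so no pure-strategy equilibrium exists.

No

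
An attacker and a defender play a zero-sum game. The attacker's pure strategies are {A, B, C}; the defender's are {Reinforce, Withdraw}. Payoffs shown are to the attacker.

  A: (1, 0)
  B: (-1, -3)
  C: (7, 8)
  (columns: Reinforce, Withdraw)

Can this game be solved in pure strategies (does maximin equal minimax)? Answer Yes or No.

Yes

Row minima: A → 0, B → -3, C → 7; maximin = 7.
Column maxima: Reinforce → 7, Withdraw → 8; minimax = 7.
maximin = minimax = 7, so a saddle point exists.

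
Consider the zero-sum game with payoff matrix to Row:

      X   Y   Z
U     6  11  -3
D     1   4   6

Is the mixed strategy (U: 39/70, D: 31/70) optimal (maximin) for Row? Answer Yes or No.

Against X this mix gives (39/70)·6 + (31/70)·1 = 53/14.
Against Y this mix gives (39/70)·11 + (31/70)·4 = 79/10.
Against Z this mix gives (39/70)·(-3) + (31/70)·6 = 69/70.
Column will play Z, holding Row to 69/70. Shifting weight toward the row that does better against Z would raise this floor (the equalizing mix achieves 39/14 against both Z and X), so the proposed strategy is not optimal.

No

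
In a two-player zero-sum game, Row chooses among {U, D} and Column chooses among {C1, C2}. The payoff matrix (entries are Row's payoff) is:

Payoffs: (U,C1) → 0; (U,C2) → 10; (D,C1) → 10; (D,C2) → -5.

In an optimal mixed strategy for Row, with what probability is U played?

3/5

Row minima: U → 0, D → -5; maximin = 0.
Column maxima: C1 → 10, C2 → 10; minimax = 10.
0 ≠ 10, so there is no saddle point; optimal play is mixed.
Let Row play U with probability p. Expected payoff against C1: 0p + 10(1−p) = −10p + 10; against C2: 10p + (-5)(1−p) = 15p − 5.
Setting these equal: −10p + 10 = 15p − 5 ⇒ −25p = -15 ⇒ p = 3/5, and the value is (-10)·(3/5) + 10 = 4.
For Column: with q = P(C1), equating U's and D's payoffs gives −10q + 10 = 15q − 5 ⇒ q = 3/5.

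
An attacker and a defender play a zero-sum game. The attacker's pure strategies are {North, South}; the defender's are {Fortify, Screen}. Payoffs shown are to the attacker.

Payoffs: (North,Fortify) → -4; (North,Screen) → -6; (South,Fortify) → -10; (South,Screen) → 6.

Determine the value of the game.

-14/3

Row minima: North → -6, South → -10; maximin = -6.
Column maxima: Fortify → -4, Screen → 6; minimax = -4.
-6 ≠ -4, so there is no saddle point; optimal play is mixed.
Let the attacker play North with probability p. Expected payoff against Fortify: (-4)p + (-10)(1−p) = 6p − 10; against Screen: (-6)p + 6(1−p) = −12p + 6.
Setting these equal: 6p − 10 = −12p + 6 ⇒ 18p = 16 ⇒ p = 8/9, and the value is (6)·(8/9) − 10 = -14/3.
For the defender: with q = P(Fortify), equating North's and South's payoffs gives 2q − 6 = −16q + 6 ⇒ q = 2/3.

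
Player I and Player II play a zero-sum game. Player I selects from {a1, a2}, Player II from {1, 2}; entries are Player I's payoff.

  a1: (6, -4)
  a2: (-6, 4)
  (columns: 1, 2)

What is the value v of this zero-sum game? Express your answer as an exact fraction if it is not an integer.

Row minima: a1 → -4, a2 → -6; maximin = -4.
Column maxima: 1 → 6, 2 → 4; minimax = 4.
-4 ≠ 4, so there is no saddle point; optimal play is mixed.
Let Player I play a1 with probability p. Expected payoff against 1: 6p + (-6)(1−p) = 12p − 6; against 2: (-4)p + 4(1−p) = −8p + 4.
Setting these equal: 12p − 6 = −8p + 4 ⇒ 20p = 10 ⇒ p = 1/2, and the value is (12)·(1/2) − 6 = 0.
For Player II: with q = P(1), equating a1's and a2's payoffs gives 10q − 4 = −10q + 4 ⇒ q = 2/5.

0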